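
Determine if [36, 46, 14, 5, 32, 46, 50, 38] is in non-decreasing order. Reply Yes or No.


Check consecutive pairs:
  36 <= 46? True
  46 <= 14? False
  14 <= 5? False
  5 <= 32? True
  32 <= 46? True
  46 <= 50? True
  50 <= 38? False
3 consecutive pair(s) are out of order, so the list is not sorted.
Final answer: No


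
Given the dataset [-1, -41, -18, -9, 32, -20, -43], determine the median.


First, sort the list: [-43, -41, -20, -18, -9, -1, 32]
The list has 7 elements (odd count).
The middle index is 3 (0-based), and the element there is -18.
Final answer: -18


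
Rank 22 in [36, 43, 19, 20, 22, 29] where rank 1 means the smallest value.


Sort ascending: [19, 20, 22, 29, 36, 43]
Find 22 in the sorted list.
22 is at position 3 (1-indexed).
Final answer: 3


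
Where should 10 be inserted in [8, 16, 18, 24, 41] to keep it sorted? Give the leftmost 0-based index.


List is sorted: [8, 16, 18, 24, 41]
We need the leftmost position where 10 can be inserted, i.e. the first index whose element is >= 10 (or the end of the list if none is).
Binary search with low=0, high=5 (0-based indices):
  low=0, high=5, mid=2: a[2]=18 >= 10, so high = 2
  low=0, high=2, mid=1: a[1]=16 >= 10, so high = 1
  low=0, high=1, mid=0: a[0]=8 < 10, so low = 1
Now low = high = 1, so the insertion index is 1.
Final answer: 1


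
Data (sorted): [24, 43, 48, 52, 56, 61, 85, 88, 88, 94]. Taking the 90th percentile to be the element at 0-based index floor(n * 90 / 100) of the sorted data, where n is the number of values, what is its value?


The dataset has n = 10 elements.
Index = floor(10 * 90 / 100) = floor(900 / 100) = floor(9) = 9
Counting from index 0 in the sorted data, the element at index 9 is 94.
Final answer: 94


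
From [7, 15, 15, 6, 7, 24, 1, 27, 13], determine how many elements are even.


Check each element:
  7 is odd
  15 is odd
  15 is odd
  6 is even
  7 is odd
  24 is even
  1 is odd
  27 is odd
  13 is odd
Evens: [6, 24]
Count of evens = 2
Final answer: 2


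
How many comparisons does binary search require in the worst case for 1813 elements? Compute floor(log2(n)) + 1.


Binary search halves the search space each step.
Maximum comparisons = floor(log2(1813)) + 1
log2(1813) = 10.8242
floor(log2(1813)) = 10, so 10 + 1 = 11
Final answer: 11


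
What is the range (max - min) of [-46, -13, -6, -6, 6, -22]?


Maximum value: 6
Minimum value: -46
Range = 6 - (-46) = 52
Final answer: 52


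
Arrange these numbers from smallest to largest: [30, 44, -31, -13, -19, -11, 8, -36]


Original list: [30, 44, -31, -13, -19, -11, 8, -36]
Repeatedly take the smallest remaining element:
  Remaining [30, 44, -31, -13, -19, -11, 8, -36] -> smallest is -36
  Remaining [30, 44, -31, -13, -19, -11, 8] -> smallest is -31
  Remaining [30, 44, -13, -19, -11, 8] -> smallest is -19
  Remaining [30, 44, -13, -11, 8] -> smallest is -13
  Remaining [30, 44, -11, 8] -> smallest is -11
  Remaining [30, 44, 8] -> smallest is 8
  Remaining [30, 44] -> smallest is 30
  Remaining [44] -> smallest is 44
Collecting the picks in order gives the sorted list.
Final answer: [-36, -31, -19, -13, -11, 8, 30, 44]


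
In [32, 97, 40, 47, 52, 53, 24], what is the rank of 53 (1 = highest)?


Sort descending: [97, 53, 52, 47, 40, 32, 24]
Find 53 in the sorted list.
53 is at position 2.
Final answer: 2


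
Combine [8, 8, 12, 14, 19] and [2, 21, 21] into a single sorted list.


List A: [8, 8, 12, 14, 19]
List B: [2, 21, 21]
Repeatedly compare the front elements and take the smaller:
  8 vs 2 -> take 2
  8 vs 21 -> take 8
  8 vs 21 -> take 8
  12 vs 21 -> take 12
  14 vs 21 -> take 14
  19 vs 21 -> take 19
  A is exhausted; append the rest of B: [21, 21]
Final answer: [2, 8, 8, 12, 14, 19, 21, 21]


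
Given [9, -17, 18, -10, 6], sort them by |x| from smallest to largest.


Compute absolute values:
  |9| = 9
  |-17| = 17
  |18| = 18
  |-10| = 10
  |6| = 6
Absolute values in increasing order: 6 < 9 < 10 < 17 < 18
Listing the original numbers in that order gives the answer.
Final answer: [6, 9, -10, -17, 18]


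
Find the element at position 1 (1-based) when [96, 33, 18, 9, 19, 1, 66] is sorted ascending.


Sort ascending: [1, 9, 18, 19, 33, 66, 96]
The 1st element (1-indexed) is at index 0.
Value = 1
Final answer: 1


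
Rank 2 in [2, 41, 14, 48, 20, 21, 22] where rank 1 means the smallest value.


Sort ascending: [2, 14, 20, 21, 22, 41, 48]
Find 2 in the sorted list.
2 is at position 1 (1-indexed).
Final answer: 1


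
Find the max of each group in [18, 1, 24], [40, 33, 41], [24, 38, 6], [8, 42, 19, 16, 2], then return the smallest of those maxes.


Find max of each group:
  Group 1: [18, 1, 24] -> max = 24
  Group 2: [40, 33, 41] -> max = 41
  Group 3: [24, 38, 6] -> max = 38
  Group 4: [8, 42, 19, 16, 2] -> max = 42
Maxes: [24, 41, 38, 42]
Minimum of maxes = 24
Final answer: 24


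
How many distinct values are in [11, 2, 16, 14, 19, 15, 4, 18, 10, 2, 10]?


List all unique values:
Distinct values: [2, 4, 10, 11, 14, 15, 16, 18, 19]
Count = 9
Final answer: 9


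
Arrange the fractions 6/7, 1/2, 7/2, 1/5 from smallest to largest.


Convert to decimal for comparison:
  6/7 = 0.8571
  1/2 = 0.5
  7/2 = 3.5
  1/5 = 0.2
Decimals in increasing order: 0.2 < 0.5 < 0.8571 < 3.5
Writing each back as its fraction gives the sorted order.
Final answer: 1/5, 1/2, 6/7, 7/2


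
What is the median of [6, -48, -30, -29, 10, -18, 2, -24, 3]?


First, sort the list: [-48, -30, -29, -24, -18, 2, 3, 6, 10]
The list has 9 elements (odd count).
The middle index is 4 (0-based), and the element there is -18.
Final answer: -18


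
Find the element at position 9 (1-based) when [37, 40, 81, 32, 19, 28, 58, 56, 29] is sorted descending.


Sort descending: [81, 58, 56, 40, 37, 32, 29, 28, 19]
The 9th element (1-indexed) is at index 8.
Value = 19
Final answer: 19


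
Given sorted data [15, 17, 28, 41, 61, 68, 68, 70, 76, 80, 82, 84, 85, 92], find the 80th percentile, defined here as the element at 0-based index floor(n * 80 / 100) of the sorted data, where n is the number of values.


The dataset has n = 14 elements.
Index = floor(14 * 80 / 100) = floor(1120 / 100) = floor(11.2) = 11
Counting from index 0 in the sorted data, the element at index 11 is 84.
Final answer: 84


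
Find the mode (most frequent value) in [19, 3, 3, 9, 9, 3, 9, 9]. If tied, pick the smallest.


Count the frequency of each value:
  3 appears 3 time(s)
  9 appears 4 time(s)
  19 appears 1 time(s)
Maximum frequency is 4.
Only 9 reaches that frequency, so it is the mode.
Final answer: 9


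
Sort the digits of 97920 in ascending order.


The number 97920 has digits: 9, 7, 9, 2, 0
Sorted: 0, 2, 7, 9, 9
Joining the sorted digits gives the result.
Final answer: 02799


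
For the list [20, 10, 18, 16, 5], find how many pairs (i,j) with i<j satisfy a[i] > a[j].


For each element, count the later elements that are smaller than it:
  20 (index 0): smaller elements after it = [10, 18, 16, 5] -> 4
  10 (index 1): smaller elements after it = [5] -> 1
  18 (index 2): smaller elements after it = [16, 5] -> 2
  16 (index 3): smaller elements after it = [5] -> 1
Total inversions = 4 + 1 + 2 + 1 = 8
Final answer: 8


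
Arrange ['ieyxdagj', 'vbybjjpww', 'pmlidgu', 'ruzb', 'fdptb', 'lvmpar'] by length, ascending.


Compute lengths:
  'ieyxdagj' has length 8
  'vbybjjpww' has length 9
  'pmlidgu' has length 7
  'ruzb' has length 4
  'fdptb' has length 5
  'lvmpar' has length 6
Lengths in increasing order: 4 < 5 < 6 < 7 < 8 < 9
Listing the words in that order gives the answer.
Final answer: ['ruzb', 'fdptb', 'lvmpar', 'pmlidgu', 'ieyxdagj', 'vbybjjpww']


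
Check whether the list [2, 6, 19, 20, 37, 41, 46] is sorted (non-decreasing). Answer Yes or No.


Check consecutive pairs:
  2 <= 6? True
  6 <= 19? True
  19 <= 20? True
  20 <= 37? True
  37 <= 41? True
  41 <= 46? True
Every consecutive pair is in order, so the list is non-decreasing.
Final answer: Yes


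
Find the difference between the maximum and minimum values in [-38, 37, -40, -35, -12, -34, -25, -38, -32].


Maximum value: 37
Minimum value: -40
Range = 37 - (-40) = 77
Final answer: 77


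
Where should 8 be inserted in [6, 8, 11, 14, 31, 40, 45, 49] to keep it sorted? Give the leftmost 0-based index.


List is sorted: [6, 8, 11, 14, 31, 40, 45, 49]
We need the leftmost position where 8 can be inserted, i.e. the first index whose element is >= 8 (or the end of the list if none is).
Binary search with low=0, high=8 (0-based indices):
  low=0, high=8, mid=4: a[4]=31 >= 8, so high = 4
  low=0, high=4, mid=2: a[2]=11 >= 8, so high = 2
  low=0, high=2, mid=1: a[1]=8 >= 8, so high = 1
  low=0, high=1, mid=0: a[0]=6 < 8, so low = 1
Now low = high = 1, so the insertion index is 1.
Final answer: 1


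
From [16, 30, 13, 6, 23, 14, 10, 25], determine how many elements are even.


Check each element:
  16 is even
  30 is even
  13 is odd
  6 is even
  23 is odd
  14 is even
  10 is even
  25 is odd
Evens: [16, 30, 6, 14, 10]
Count of evens = 5
Final answer: 5


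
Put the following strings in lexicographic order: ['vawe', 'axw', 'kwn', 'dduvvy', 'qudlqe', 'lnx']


Compare strings character by character (the first differing letter decides):
  'axw' < 'dduvvy' since 'a' < 'd' at position 1
  'dduvvy' < 'kwn' since 'd' < 'k' at position 1
  'kwn' < 'lnx' since 'k' < 'l' at position 1
  'lnx' < 'qudlqe' since 'l' < 'q' at position 1
  'qudlqe' < 'vawe' since 'q' < 'v' at position 1
Chaining these comparisons gives the alphabetical order.
Final answer: ['axw', 'dduvvy', 'kwn', 'lnx', 'qudlqe', 'vawe']


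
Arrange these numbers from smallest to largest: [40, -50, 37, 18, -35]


Original list: [40, -50, 37, 18, -35]
Repeatedly take the smallest remaining element:
  Remaining [40, -50, 37, 18, -35] -> smallest is -50
  Remaining [40, 37, 18, -35] -> smallest is -35
  Remaining [40, 37, 18] -> smallest is 18
  Remaining [40, 37] -> smallest is 37
  Remaining [40] -> smallest is 40
Collecting the picks in order gives the sorted list.
Final answer: [-50, -35, 18, 37, 40]


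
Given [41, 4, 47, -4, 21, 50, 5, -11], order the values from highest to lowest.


Original list: [41, 4, 47, -4, 21, 50, 5, -11]
Repeatedly take the largest remaining element:
  Remaining [41, 4, 47, -4, 21, 50, 5, -11] -> largest is 50
  Remaining [41, 4, 47, -4, 21, 5, -11] -> largest is 47
  Remaining [41, 4, -4, 21, 5, -11] -> largest is 41
  Remaining [4, -4, 21, 5, -11] -> largest is 21
  Remaining [4, -4, 5, -11] -> largest is 5
  Remaining [4, -4, -11] -> largest is 4
  Remaining [-4, -11] -> largest is -4
  Remaining [-11] -> largest is -11
Collecting the picks in order gives the descending list.
Final answer: [50, 47, 41, 21, 5, 4, -4, -11]


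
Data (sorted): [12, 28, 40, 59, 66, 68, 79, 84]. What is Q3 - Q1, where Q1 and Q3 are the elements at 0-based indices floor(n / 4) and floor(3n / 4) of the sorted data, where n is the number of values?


The data has n = 8 elements.
Q1 index = floor(8 / 4) = floor(2) = 2; Q3 index = floor(3 * 8 / 4) = floor(6) = 6
Q1 = element at index 2 = 40
Q3 = element at index 6 = 79
IQR = 79 - 40 = 39
Final answer: 39


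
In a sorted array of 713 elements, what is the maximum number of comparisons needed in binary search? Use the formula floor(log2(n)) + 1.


Binary search halves the search space each step.
Maximum comparisons = floor(log2(713)) + 1
log2(713) = 9.4778
floor(log2(713)) = 9, so 9 + 1 = 10
Final answer: 10


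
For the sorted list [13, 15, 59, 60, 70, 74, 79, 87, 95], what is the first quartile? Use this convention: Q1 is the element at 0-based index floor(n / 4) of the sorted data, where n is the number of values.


The list has n = 9 elements.
Q1 index = floor(9 / 4) = floor(2.25) = 2
Counting from index 0 in the sorted data, the element at index 2 is 59.
Final answer: 59


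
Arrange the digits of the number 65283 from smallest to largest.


The number 65283 has digits: 6, 5, 2, 8, 3
Sorted: 2, 3, 5, 6, 8
Joining the sorted digits gives the result.
Final answer: 23568


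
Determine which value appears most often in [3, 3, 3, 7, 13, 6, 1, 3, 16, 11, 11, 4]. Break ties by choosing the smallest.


Count the frequency of each value:
  1 appears 1 time(s)
  3 appears 4 time(s)
  4 appears 1 time(s)
  6 appears 1 time(s)
  7 appears 1 time(s)
  11 appears 2 time(s)
  13 appears 1 time(s)
  16 appears 1 time(s)
Maximum frequency is 4.
Only 3 reaches that frequency, so it is the mode.
Final answer: 3


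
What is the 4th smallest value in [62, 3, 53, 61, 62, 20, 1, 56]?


Sort ascending: [1, 3, 20, 53, 56, 61, 62, 62]
The 4th element (1-indexed) is at index 3.
Value = 53
Final answer: 53


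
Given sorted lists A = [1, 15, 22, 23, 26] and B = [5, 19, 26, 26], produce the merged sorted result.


List A: [1, 15, 22, 23, 26]
List B: [5, 19, 26, 26]
Repeatedly compare the front elements and take the smaller:
  1 vs 5 -> take 1
  15 vs 5 -> take 5
  15 vs 19 -> take 15
  22 vs 19 -> take 19
  22 vs 26 -> take 22
  23 vs 26 -> take 23
  26 vs 26 -> take 26
  A is exhausted; append the rest of B: [26, 26]
Final answer: [1, 5, 15, 19, 22, 23, 26, 26, 26]


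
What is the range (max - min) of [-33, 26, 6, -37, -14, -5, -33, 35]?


Maximum value: 35
Minimum value: -37
Range = 35 - (-37) = 72
Final answer: 72


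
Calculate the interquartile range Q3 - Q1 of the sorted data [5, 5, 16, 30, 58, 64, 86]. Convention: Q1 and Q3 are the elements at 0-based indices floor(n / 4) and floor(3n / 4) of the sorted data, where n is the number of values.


The data has n = 7 elements.
Q1 index = floor(7 / 4) = floor(1.75) = 1; Q3 index = floor(3 * 7 / 4) = floor(5.25) = 5
Q1 = element at index 1 = 5
Q3 = element at index 5 = 64
IQR = 64 - 5 = 59
Final answer: 59


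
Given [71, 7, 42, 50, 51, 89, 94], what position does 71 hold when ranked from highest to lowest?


Sort descending: [94, 89, 71, 51, 50, 42, 7]
Find 71 in the sorted list.
71 is at position 3.
Final answer: 3


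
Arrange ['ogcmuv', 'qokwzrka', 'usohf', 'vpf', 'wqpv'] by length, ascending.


Compute lengths:
  'ogcmuv' has length 6
  'qokwzrka' has length 8
  'usohf' has length 5
  'vpf' has length 3
  'wqpv' has length 4
Lengths in increasing order: 3 < 4 < 5 < 6 < 8
Listing the words in that order gives the answer.
Final answer: ['vpf', 'wqpv', 'usohf', 'ogcmuv', 'qokwzrka']


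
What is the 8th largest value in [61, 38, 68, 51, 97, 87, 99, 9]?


Sort descending: [99, 97, 87, 68, 61, 51, 38, 9]
The 8th element (1-indexed) is at index 7.
Value = 9
Final answer: 9


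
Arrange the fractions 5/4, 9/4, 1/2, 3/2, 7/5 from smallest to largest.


Convert to decimal for comparison:
  5/4 = 1.25
  9/4 = 2.25
  1/2 = 0.5
  3/2 = 1.5
  7/5 = 1.4
Decimals in increasing order: 0.5 < 1.25 < 1.4 < 1.5 < 2.25
Writing each back as its fraction gives the sorted order.
Final answer: 1/2, 5/4, 7/5, 3/2, 9/4


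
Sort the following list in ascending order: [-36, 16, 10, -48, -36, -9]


Original list: [-36, 16, 10, -48, -36, -9]
Repeatedly take the smallest remaining element:
  Remaining [-36, 16, 10, -48, -36, -9] -> smallest is -48
  Remaining [-36, 16, 10, -36, -9] -> smallest is -36
  Remaining [16, 10, -36, -9] -> smallest is -36
  Remaining [16, 10, -9] -> smallest is -9
  Remaining [16, 10] -> smallest is 10
  Remaining [16] -> smallest is 16
Collecting the picks in order gives the sorted list.
Final answer: [-48, -36, -36, -9, 10, 16]


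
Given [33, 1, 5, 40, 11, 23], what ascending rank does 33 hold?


Sort ascending: [1, 5, 11, 23, 33, 40]
Find 33 in the sorted list.
33 is at position 5 (1-indexed).
Final answer: 5


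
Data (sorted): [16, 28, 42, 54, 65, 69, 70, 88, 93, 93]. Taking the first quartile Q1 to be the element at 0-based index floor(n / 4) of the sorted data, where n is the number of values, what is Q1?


The list has n = 10 elements.
Q1 index = floor(10 / 4) = floor(2.5) = 2
Counting from index 0 in the sorted data, the element at index 2 is 42.
Final answer: 42


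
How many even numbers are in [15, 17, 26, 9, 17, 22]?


Check each element:
  15 is odd
  17 is odd
  26 is even
  9 is odd
  17 is odd
  22 is even
Evens: [26, 22]
Count of evens = 2
Final answer: 2


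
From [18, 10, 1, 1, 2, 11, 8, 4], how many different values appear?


List all unique values:
Distinct values: [1, 2, 4, 8, 10, 11, 18]
Count = 7
Final answer: 7


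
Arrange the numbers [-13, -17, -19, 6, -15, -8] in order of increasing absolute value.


Compute absolute values:
  |-13| = 13
  |-17| = 17
  |-19| = 19
  |6| = 6
  |-15| = 15
  |-8| = 8
Absolute values in increasing order: 6 < 8 < 13 < 15 < 17 < 19
Listing the original numbers in that order gives the answer.
Final answer: [6, -8, -13, -15, -17, -19]


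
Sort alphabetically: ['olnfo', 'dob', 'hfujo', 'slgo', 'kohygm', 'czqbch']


Compare strings character by character (the first differing letter decides):
  'czqbch' < 'dob' since 'c' < 'd' at position 1
  'dob' < 'hfujo' since 'd' < 'h' at position 1
  'hfujo' < 'kohygm' since 'h' < 'k' at position 1
  'kohygm' < 'olnfo' since 'k' < 'o' at position 1
  'olnfo' < 'slgo' since 'o' < 's' at position 1
Chaining these comparisons gives the alphabetical order.
Final answer: ['czqbch', 'dob', 'hfujo', 'kohygm', 'olnfo', 'slgo']


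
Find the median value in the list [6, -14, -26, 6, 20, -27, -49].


First, sort the list: [-49, -27, -26, -14, 6, 6, 20]
The list has 7 elements (odd count).
The middle index is 3 (0-based), and the element there is -14.
Final answer: -14


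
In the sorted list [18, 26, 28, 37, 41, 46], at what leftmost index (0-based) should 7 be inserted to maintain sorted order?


List is sorted: [18, 26, 28, 37, 41, 46]
We need the leftmost position where 7 can be inserted, i.e. the first index whose element is >= 7 (or the end of the list if none is).
Binary search with low=0, high=6 (0-based indices):
  low=0, high=6, mid=3: a[3]=37 >= 7, so high = 3
  low=0, high=3, mid=1: a[1]=26 >= 7, so high = 1
  low=0, high=1, mid=0: a[0]=18 >= 7, so high = 0
Now low = high = 0, so the insertion index is 0.
Final answer: 0


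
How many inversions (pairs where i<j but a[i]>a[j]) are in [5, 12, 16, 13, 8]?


For each element, count the later elements that are smaller than it:
  5 (index 0): smaller elements after it = [] -> 0
  12 (index 1): smaller elements after it = [8] -> 1
  16 (index 2): smaller elements after it = [13, 8] -> 2
  13 (index 3): smaller elements after it = [8] -> 1
Total inversions = 0 + 1 + 2 + 1 = 4
Final answer: 4


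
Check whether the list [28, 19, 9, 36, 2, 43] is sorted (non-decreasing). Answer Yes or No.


Check consecutive pairs:
  28 <= 19? False
  19 <= 9? False
  9 <= 36? True
  36 <= 2? False
  2 <= 43? True
3 consecutive pair(s) are out of order, so the list is not sorted.
Final answer: No


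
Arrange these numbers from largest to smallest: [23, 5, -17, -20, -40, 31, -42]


Original list: [23, 5, -17, -20, -40, 31, -42]
Repeatedly take the largest remaining element:
  Remaining [23, 5, -17, -20, -40, 31, -42] -> largest is 31
  Remaining [23, 5, -17, -20, -40, -42] -> largest is 23
  Remaining [5, -17, -20, -40, -42] -> largest is 5
  Remaining [-17, -20, -40, -42] -> largest is -17
  Remaining [-20, -40, -42] -> largest is -20
  Remaining [-40, -42] -> largest is -40
  Remaining [-42] -> largest is -42
Collecting the picks in order gives the descending list.
Final answer: [31, 23, 5, -17, -20, -40, -42]


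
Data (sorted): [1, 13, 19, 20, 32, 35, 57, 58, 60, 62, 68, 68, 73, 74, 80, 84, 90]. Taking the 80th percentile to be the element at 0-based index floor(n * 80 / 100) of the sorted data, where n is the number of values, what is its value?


The dataset has n = 17 elements.
Index = floor(17 * 80 / 100) = floor(1360 / 100) = floor(13.6) = 13
Counting from index 0 in the sorted data, the element at index 13 is 74.
Final answer: 74


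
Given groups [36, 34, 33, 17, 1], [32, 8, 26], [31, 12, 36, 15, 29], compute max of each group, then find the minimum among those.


Find max of each group:
  Group 1: [36, 34, 33, 17, 1] -> max = 36
  Group 2: [32, 8, 26] -> max = 32
  Group 3: [31, 12, 36, 15, 29] -> max = 36
Maxes: [36, 32, 36]
Minimum of maxes = 32
Final answer: 32


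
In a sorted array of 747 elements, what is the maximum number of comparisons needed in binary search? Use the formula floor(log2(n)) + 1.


Binary search halves the search space each step.
Maximum comparisons = floor(log2(747)) + 1
log2(747) = 9.545
floor(log2(747)) = 9, so 9 + 1 = 10
Final answer: 10


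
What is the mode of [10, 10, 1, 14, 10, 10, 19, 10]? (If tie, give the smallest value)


Count the frequency of each value:
  1 appears 1 time(s)
  10 appears 5 time(s)
  14 appears 1 time(s)
  19 appears 1 time(s)
Maximum frequency is 5.
Only 10 reaches that frequency, so it is the mode.
Final answer: 10


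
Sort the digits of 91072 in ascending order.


The number 91072 has digits: 9, 1, 0, 7, 2
Sorted: 0, 1, 2, 7, 9
Joining the sorted digits gives the result.
Final answer: 01279


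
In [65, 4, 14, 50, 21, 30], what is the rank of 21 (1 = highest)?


Sort descending: [65, 50, 30, 21, 14, 4]
Find 21 in the sorted list.
21 is at position 4.
Final answer: 4


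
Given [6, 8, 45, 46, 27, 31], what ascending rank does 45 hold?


Sort ascending: [6, 8, 27, 31, 45, 46]
Find 45 in the sorted list.
45 is at position 5 (1-indexed).
Final answer: 5


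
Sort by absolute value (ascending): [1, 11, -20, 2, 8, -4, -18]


Compute absolute values:
  |1| = 1
  |11| = 11
  |-20| = 20
  |2| = 2
  |8| = 8
  |-4| = 4
  |-18| = 18
Absolute values in increasing order: 1 < 2 < 4 < 8 < 11 < 18 < 20
Listing the original numbers in that order gives the answer.
Final answer: [1, 2, -4, 8, 11, -18, -20]


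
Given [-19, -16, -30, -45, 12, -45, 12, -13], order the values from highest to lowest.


Original list: [-19, -16, -30, -45, 12, -45, 12, -13]
Repeatedly take the largest remaining element:
  Remaining [-19, -16, -30, -45, 12, -45, 12, -13] -> largest is 12
  Remaining [-19, -16, -30, -45, -45, 12, -13] -> largest is 12
  Remaining [-19, -16, -30, -45, -45, -13] -> largest is -13
  Remaining [-19, -16, -30, -45, -45] -> largest is -16
  Remaining [-19, -30, -45, -45] -> largest is -19
  Remaining [-30, -45, -45] -> largest is -30
  Remaining [-45, -45] -> largest is -45
  Remaining [-45] -> largest is -45
Collecting the picks in order gives the descending list.
Final answer: [12, 12, -13, -16, -19, -30, -45, -45]


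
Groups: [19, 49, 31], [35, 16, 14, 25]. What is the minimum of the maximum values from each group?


Find max of each group:
  Group 1: [19, 49, 31] -> max = 49
  Group 2: [35, 16, 14, 25] -> max = 35
Maxes: [49, 35]
Minimum of maxes = 35
Final answer: 35


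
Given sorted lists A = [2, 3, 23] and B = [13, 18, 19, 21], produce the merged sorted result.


List A: [2, 3, 23]
List B: [13, 18, 19, 21]
Repeatedly compare the front elements and take the smaller:
  2 vs 13 -> take 2
  3 vs 13 -> take 3
  23 vs 13 -> take 13
  23 vs 18 -> take 18
  23 vs 19 -> take 19
  23 vs 21 -> take 21
  B is exhausted; append the rest of A: [23]
Final answer: [2, 3, 13, 18, 19, 21, 23]


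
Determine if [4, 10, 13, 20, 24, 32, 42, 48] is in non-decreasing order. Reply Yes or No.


Check consecutive pairs:
  4 <= 10? True
  10 <= 13? True
  13 <= 20? True
  20 <= 24? True
  24 <= 32? True
  32 <= 42? True
  42 <= 48? True
Every consecutive pair is in order, so the list is non-decreasing.
Final answer: Yes


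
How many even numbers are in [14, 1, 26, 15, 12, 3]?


Check each element:
  14 is even
  1 is odd
  26 is even
  15 is odd
  12 is even
  3 is odd
Evens: [14, 26, 12]
Count of evens = 3
Final answer: 3


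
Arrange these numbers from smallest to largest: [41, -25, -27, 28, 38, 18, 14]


Original list: [41, -25, -27, 28, 38, 18, 14]
Repeatedly take the smallest remaining element:
  Remaining [41, -25, -27, 28, 38, 18, 14] -> smallest is -27
  Remaining [41, -25, 28, 38, 18, 14] -> smallest is -25
  Remaining [41, 28, 38, 18, 14] -> smallest is 14
  Remaining [41, 28, 38, 18] -> smallest is 18
  Remaining [41, 28, 38] -> smallest is 28
  Remaining [41, 38] -> smallest is 38
  Remaining [41] -> smallest is 41
Collecting the picks in order gives the sorted list.
Final answer: [-27, -25, 14, 18, 28, 38, 41]


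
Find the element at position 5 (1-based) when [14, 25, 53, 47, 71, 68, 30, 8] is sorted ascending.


Sort ascending: [8, 14, 25, 30, 47, 53, 68, 71]
The 5th element (1-indexed) is at index 4.
Value = 47
Final answer: 47


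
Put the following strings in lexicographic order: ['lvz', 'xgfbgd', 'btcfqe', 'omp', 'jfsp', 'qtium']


Compare strings character by character (the first differing letter decides):
  'btcfqe' < 'jfsp' since 'b' < 'j' at position 1
  'jfsp' < 'lvz' since 'j' < 'l' at position 1
  'lvz' < 'omp' since 'l' < 'o' at position 1
  'omp' < 'qtium' since 'o' < 'q' at position 1
  'qtium' < 'xgfbgd' since 'q' < 'x' at position 1
Chaining these comparisons gives the alphabetical order.
Final answer: ['btcfqe', 'jfsp', 'lvz', 'omp', 'qtium', 'xgfbgd']


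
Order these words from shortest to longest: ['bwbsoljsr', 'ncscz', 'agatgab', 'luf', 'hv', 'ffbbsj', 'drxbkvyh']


Compute lengths:
  'bwbsoljsr' has length 9
  'ncscz' has length 5
  'agatgab' has length 7
  'luf' has length 3
  'hv' has length 2
  'ffbbsj' has length 6
  'drxbkvyh' has length 8
Lengths in increasing order: 2 < 3 < 5 < 6 < 7 < 8 < 9
Listing the words in that order gives the answer.
Final answer: ['hv', 'luf', 'ncscz', 'ffbbsj', 'agatgab', 'drxbkvyh', 'bwbsoljsr']


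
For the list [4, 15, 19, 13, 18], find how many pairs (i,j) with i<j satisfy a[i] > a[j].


For each element, count the later elements that are smaller than it:
  4 (index 0): smaller elements after it = [] -> 0
  15 (index 1): smaller elements after it = [13] -> 1
  19 (index 2): smaller elements after it = [13, 18] -> 2
  13 (index 3): smaller elements after it = [] -> 0
Total inversions = 0 + 1 + 2 + 0 = 3
Final answer: 3


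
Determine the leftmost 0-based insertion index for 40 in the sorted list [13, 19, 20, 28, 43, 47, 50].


List is sorted: [13, 19, 20, 28, 43, 47, 50]
We need the leftmost position where 40 can be inserted, i.e. the first index whose element is >= 40 (or the end of the list if none is).
Binary search with low=0, high=7 (0-based indices):
  low=0, high=7, mid=3: a[3]=28 < 40, so low = 4
  low=4, high=7, mid=5: a[5]=47 >= 40, so high = 5
  low=4, high=5, mid=4: a[4]=43 >= 40, so high = 4
Now low = high = 4, so the insertion index is 4.
Final answer: 4


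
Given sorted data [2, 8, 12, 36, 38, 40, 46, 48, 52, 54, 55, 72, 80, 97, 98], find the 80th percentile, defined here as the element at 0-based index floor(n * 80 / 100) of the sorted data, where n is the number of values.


The dataset has n = 15 elements.
Index = floor(15 * 80 / 100) = floor(1200 / 100) = floor(12) = 12
Counting from index 0 in the sorted data, the element at index 12 is 80.
Final answer: 80


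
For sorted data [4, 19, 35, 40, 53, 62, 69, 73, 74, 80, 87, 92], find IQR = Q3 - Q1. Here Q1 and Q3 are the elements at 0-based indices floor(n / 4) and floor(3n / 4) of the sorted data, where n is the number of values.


The data has n = 12 elements.
Q1 index = floor(12 / 4) = floor(3) = 3; Q3 index = floor(3 * 12 / 4) = floor(9) = 9
Q1 = element at index 3 = 40
Q3 = element at index 9 = 80
IQR = 80 - 40 = 40
Final answer: 40


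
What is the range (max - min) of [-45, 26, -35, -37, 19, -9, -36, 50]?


Maximum value: 50
Minimum value: -45
Range = 50 - (-45) = 95
Final answer: 95


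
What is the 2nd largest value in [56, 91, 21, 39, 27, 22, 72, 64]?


Sort descending: [91, 72, 64, 56, 39, 27, 22, 21]
The 2nd element (1-indexed) is at index 1.
Value = 72
Final answer: 72


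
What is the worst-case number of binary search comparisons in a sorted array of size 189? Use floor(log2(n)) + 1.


Binary search halves the search space each step.
Maximum comparisons = floor(log2(189)) + 1
log2(189) = 7.5622
floor(log2(189)) = 7, so 7 + 1 = 8
Final answer: 8


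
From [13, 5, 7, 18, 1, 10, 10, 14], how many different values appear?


List all unique values:
Distinct values: [1, 5, 7, 10, 13, 14, 18]
Count = 7
Final answer: 7


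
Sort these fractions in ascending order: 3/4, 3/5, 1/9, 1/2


Convert to decimal for comparison:
  3/4 = 0.75
  3/5 = 0.6
  1/9 = 0.1111
  1/2 = 0.5
Decimals in increasing order: 0.1111 < 0.5 < 0.6 < 0.75
Writing each back as its fraction gives the sorted order.
Final answer: 1/9, 1/2, 3/5, 3/4


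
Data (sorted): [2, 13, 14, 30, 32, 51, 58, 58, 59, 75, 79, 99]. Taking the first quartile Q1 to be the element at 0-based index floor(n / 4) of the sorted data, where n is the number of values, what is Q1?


The list has n = 12 elements.
Q1 index = floor(12 / 4) = floor(3) = 3
Counting from index 0 in the sorted data, the element at index 3 is 30.
Final answer: 30


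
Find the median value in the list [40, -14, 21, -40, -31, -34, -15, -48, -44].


First, sort the list: [-48, -44, -40, -34, -31, -15, -14, 21, 40]
The list has 9 elements (odd count).
The middle index is 4 (0-based), and the element there is -31.
Final answer: -31


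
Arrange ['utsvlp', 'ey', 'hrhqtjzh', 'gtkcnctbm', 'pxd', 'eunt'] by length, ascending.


Compute lengths:
  'utsvlp' has length 6
  'ey' has length 2
  'hrhqtjzh' has length 8
  'gtkcnctbm' has length 9
  'pxd' has length 3
  'eunt' has length 4
Lengths in increasing order: 2 < 3 < 4 < 6 < 8 < 9
Listing the words in that order gives the answer.
Final answer: ['ey', 'pxd', 'eunt', 'utsvlp', 'hrhqtjzh', 'gtkcnctbm']


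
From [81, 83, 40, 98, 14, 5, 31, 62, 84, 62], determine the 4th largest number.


Sort descending: [98, 84, 83, 81, 62, 62, 40, 31, 14, 5]
The 4th element (1-indexed) is at index 3.
Value = 81
Final answer: 81


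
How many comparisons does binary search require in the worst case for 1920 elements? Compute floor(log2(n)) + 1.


Binary search halves the search space each step.
Maximum comparisons = floor(log2(1920)) + 1
log2(1920) = 10.9069
floor(log2(1920)) = 10, so 10 + 1 = 11
Final answer: 11


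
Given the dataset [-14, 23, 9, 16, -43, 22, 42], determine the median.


First, sort the list: [-43, -14, 9, 16, 22, 23, 42]
The list has 7 elements (odd count).
The middle index is 3 (0-based), and the element there is 16.
Final answer: 16


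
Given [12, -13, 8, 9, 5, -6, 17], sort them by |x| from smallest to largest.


Compute absolute values:
  |12| = 12
  |-13| = 13
  |8| = 8
  |9| = 9
  |5| = 5
  |-6| = 6
  |17| = 17
Absolute values in increasing order: 5 < 6 < 8 < 9 < 12 < 13 < 17
Listing the original numbers in that order gives the answer.
Final answer: [5, -6, 8, 9, 12, -13, 17]


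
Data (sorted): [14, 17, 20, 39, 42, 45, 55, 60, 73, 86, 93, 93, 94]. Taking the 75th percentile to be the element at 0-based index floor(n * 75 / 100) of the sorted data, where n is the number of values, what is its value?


The dataset has n = 13 elements.
Index = floor(13 * 75 / 100) = floor(975 / 100) = floor(9.75) = 9
Counting from index 0 in the sorted data, the element at index 9 is 86.
Final answer: 86


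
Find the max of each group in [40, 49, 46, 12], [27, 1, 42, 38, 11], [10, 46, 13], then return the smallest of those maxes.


Find max of each group:
  Group 1: [40, 49, 46, 12] -> max = 49
  Group 2: [27, 1, 42, 38, 11] -> max = 42
  Group 3: [10, 46, 13] -> max = 46
Maxes: [49, 42, 46]
Minimum of maxes = 42
Final answer: 42


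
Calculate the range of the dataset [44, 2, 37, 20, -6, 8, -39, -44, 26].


Maximum value: 44
Minimum value: -44
Range = 44 - (-44) = 88
Final answer: 88


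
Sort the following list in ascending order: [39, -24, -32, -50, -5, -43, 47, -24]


Original list: [39, -24, -32, -50, -5, -43, 47, -24]
Repeatedly take the smallest remaining element:
  Remaining [39, -24, -32, -50, -5, -43, 47, -24] -> smallest is -50
  Remaining [39, -24, -32, -5, -43, 47, -24] -> smallest is -43
  Remaining [39, -24, -32, -5, 47, -24] -> smallest is -32
  Remaining [39, -24, -5, 47, -24] -> smallest is -24
  Remaining [39, -5, 47, -24] -> smallest is -24
  Remaining [39, -5, 47] -> smallest is -5
  Remaining [39, 47] -> smallest is 39
  Remaining [47] -> smallest is 47
Collecting the picks in order gives the sorted list.
Final answer: [-50, -43, -32, -24, -24, -5, 39, 47]


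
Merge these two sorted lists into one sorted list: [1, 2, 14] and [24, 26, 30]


List A: [1, 2, 14]
List B: [24, 26, 30]
Repeatedly compare the front elements and take the smaller:
  1 vs 24 -> take 1
  2 vs 24 -> take 2
  14 vs 24 -> take 14
  A is exhausted; append the rest of B: [24, 26, 30]
Final answer: [1, 2, 14, 24, 26, 30]


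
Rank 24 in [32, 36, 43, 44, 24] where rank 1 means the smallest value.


Sort ascending: [24, 32, 36, 43, 44]
Find 24 in the sorted list.
24 is at position 1 (1-indexed).
Final answer: 1


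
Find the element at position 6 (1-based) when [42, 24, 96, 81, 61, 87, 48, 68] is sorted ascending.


Sort ascending: [24, 42, 48, 61, 68, 81, 87, 96]
The 6th element (1-indexed) is at index 5.
Value = 81
Final answer: 81


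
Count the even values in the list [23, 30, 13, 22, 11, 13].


Check each element:
  23 is odd
  30 is even
  13 is odd
  22 is even
  11 is odd
  13 is odd
Evens: [30, 22]
Count of evens = 2
Final answer: 2


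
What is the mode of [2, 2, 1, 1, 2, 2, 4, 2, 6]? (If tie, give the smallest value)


Count the frequency of each value:
  1 appears 2 time(s)
  2 appears 5 time(s)
  4 appears 1 time(s)
  6 appears 1 time(s)
Maximum frequency is 5.
Only 2 reaches that frequency, so it is the mode.
Final answer: 2


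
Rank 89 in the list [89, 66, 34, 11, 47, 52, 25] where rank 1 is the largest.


Sort descending: [89, 66, 52, 47, 34, 25, 11]
Find 89 in the sorted list.
89 is at position 1.
Final answer: 1


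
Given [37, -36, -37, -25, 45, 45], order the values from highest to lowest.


Original list: [37, -36, -37, -25, 45, 45]
Repeatedly take the largest remaining element:
  Remaining [37, -36, -37, -25, 45, 45] -> largest is 45
  Remaining [37, -36, -37, -25, 45] -> largest is 45
  Remaining [37, -36, -37, -25] -> largest is 37
  Remaining [-36, -37, -25] -> largest is -25
  Remaining [-36, -37] -> largest is -36
  Remaining [-37] -> largest is -37
Collecting the picks in order gives the descending list.
Final answer: [45, 45, 37, -25, -36, -37]


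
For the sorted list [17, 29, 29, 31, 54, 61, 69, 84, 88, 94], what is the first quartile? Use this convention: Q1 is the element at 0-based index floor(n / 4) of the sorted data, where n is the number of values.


The list has n = 10 elements.
Q1 index = floor(10 / 4) = floor(2.5) = 2
Counting from index 0 in the sorted data, the element at index 2 is 29.
Final answer: 29


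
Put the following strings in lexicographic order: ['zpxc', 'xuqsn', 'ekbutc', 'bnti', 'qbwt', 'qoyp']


Compare strings character by character (the first differing letter decides):
  'bnti' < 'ekbutc' since 'b' < 'e' at position 1
  'ekbutc' < 'qbwt' since 'e' < 'q' at position 1
  'qbwt' < 'qoyp' since 'b' < 'o' at position 2
  'qoyp' < 'xuqsn' since 'q' < 'x' at position 1
  'xuqsn' < 'zpxc' since 'x' < 'z' at position 1
Chaining these comparisons gives the alphabetical order.
Final answer: ['bnti', 'ekbutc', 'qbwt', 'qoyp', 'xuqsn', 'zpxc']


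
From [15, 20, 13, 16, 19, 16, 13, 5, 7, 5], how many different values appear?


List all unique values:
Distinct values: [5, 7, 13, 15, 16, 19, 20]
Count = 7
Final answer: 7


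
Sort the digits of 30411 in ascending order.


The number 30411 has digits: 3, 0, 4, 1, 1
Sorted: 0, 1, 1, 3, 4
Joining the sorted digits gives the result.
Final answer: 01134


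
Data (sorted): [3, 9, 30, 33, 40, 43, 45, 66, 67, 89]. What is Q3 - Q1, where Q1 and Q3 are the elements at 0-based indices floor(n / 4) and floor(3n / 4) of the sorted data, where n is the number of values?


The data has n = 10 elements.
Q1 index = floor(10 / 4) = floor(2.5) = 2; Q3 index = floor(3 * 10 / 4) = floor(7.5) = 7
Q1 = element at index 2 = 30
Q3 = element at index 7 = 66
IQR = 66 - 30 = 36
Final answer: 36


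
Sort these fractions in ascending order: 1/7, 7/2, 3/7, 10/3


Convert to decimal for comparison:
  1/7 = 0.1429
  7/2 = 3.5
  3/7 = 0.4286
  10/3 = 3.3333
Decimals in increasing order: 0.1429 < 0.4286 < 3.3333 < 3.5
Writing each back as its fraction gives the sorted order.
Final answer: 1/7, 3/7, 10/3, 7/2


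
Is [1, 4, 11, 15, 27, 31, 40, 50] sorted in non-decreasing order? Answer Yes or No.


Check consecutive pairs:
  1 <= 4? True
  4 <= 11? True
  11 <= 15? True
  15 <= 27? True
  27 <= 31? True
  31 <= 40? True
  40 <= 50? True
Every consecutive pair is in order, so the list is non-decreasing.
Final answer: Yes


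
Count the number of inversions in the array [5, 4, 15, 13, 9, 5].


For each element, count the later elements that are smaller than it:
  5 (index 0): smaller elements after it = [4] -> 1
  4 (index 1): smaller elements after it = [] -> 0
  15 (index 2): smaller elements after it = [13, 9, 5] -> 3
  13 (index 3): smaller elements after it = [9, 5] -> 2
  9 (index 4): smaller elements after it = [5] -> 1
Total inversions = 1 + 0 + 3 + 2 + 1 = 7
Final answer: 7


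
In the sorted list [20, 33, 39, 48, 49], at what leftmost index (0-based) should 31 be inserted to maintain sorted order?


List is sorted: [20, 33, 39, 48, 49]
We need the leftmost position where 31 can be inserted, i.e. the first index whose element is >= 31 (or the end of the list if none is).
Binary search with low=0, high=5 (0-based indices):
  low=0, high=5, mid=2: a[2]=39 >= 31, so high = 2
  low=0, high=2, mid=1: a[1]=33 >= 31, so high = 1
  low=0, high=1, mid=0: a[0]=20 < 31, so low = 1
Now low = high = 1, so the insertion index is 1.
Final answer: 1


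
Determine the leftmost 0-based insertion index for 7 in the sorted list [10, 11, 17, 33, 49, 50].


List is sorted: [10, 11, 17, 33, 49, 50]
We need the leftmost position where 7 can be inserted, i.e. the first index whose element is >= 7 (or the end of the list if none is).
Binary search with low=0, high=6 (0-based indices):
  low=0, high=6, mid=3: a[3]=33 >= 7, so high = 3
  low=0, high=3, mid=1: a[1]=11 >= 7, so high = 1
  low=0, high=1, mid=0: a[0]=10 >= 7, so high = 0
Now low = high = 0, so the insertion index is 0.
Final answer: 0


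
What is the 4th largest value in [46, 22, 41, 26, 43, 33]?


Sort descending: [46, 43, 41, 33, 26, 22]
The 4th element (1-indexed) is at index 3.
Value = 33
Final answer: 33


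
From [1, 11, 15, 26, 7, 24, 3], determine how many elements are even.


Check each element:
  1 is odd
  11 is odd
  15 is odd
  26 is even
  7 is odd
  24 is even
  3 is odd
Evens: [26, 24]
Count of evens = 2
Final answer: 2


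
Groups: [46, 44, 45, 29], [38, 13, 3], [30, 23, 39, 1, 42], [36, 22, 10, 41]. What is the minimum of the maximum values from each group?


Find max of each group:
  Group 1: [46, 44, 45, 29] -> max = 46
  Group 2: [38, 13, 3] -> max = 38
  Group 3: [30, 23, 39, 1, 42] -> max = 42
  Group 4: [36, 22, 10, 41] -> max = 41
Maxes: [46, 38, 42, 41]
Minimum of maxes = 38
Final answer: 38


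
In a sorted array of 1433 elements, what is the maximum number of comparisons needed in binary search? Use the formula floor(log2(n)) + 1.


Binary search halves the search space each step.
Maximum comparisons = floor(log2(1433)) + 1
log2(1433) = 10.4848
floor(log2(1433)) = 10, so 10 + 1 = 11
Final answer: 11


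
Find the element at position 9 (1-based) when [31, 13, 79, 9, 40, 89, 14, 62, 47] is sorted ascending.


Sort ascending: [9, 13, 14, 31, 40, 47, 62, 79, 89]
The 9th element (1-indexed) is at index 8.
Value = 89
Final answer: 89


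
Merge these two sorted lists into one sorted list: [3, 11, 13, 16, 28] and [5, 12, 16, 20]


List A: [3, 11, 13, 16, 28]
List B: [5, 12, 16, 20]
Repeatedly compare the front elements and take the smaller:
  3 vs 5 -> take 3
  11 vs 5 -> take 5
  11 vs 12 -> take 11
  13 vs 12 -> take 12
  13 vs 16 -> take 13
  16 vs 16 -> take 16
  28 vs 16 -> take 16
  28 vs 20 -> take 20
  B is exhausted; append the rest of A: [28]
Final answer: [3, 5, 11, 12, 13, 16, 16, 20, 28]
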